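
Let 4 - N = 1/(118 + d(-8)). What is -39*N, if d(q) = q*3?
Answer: -14625/94 ≈ -155.59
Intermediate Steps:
d(q) = 3*q
N = 375/94 (N = 4 - 1/(118 + 3*(-8)) = 4 - 1/(118 - 24) = 4 - 1/94 = 375/94 ≈ 3.9894)
-39*N = -39*375/94 = -14625/94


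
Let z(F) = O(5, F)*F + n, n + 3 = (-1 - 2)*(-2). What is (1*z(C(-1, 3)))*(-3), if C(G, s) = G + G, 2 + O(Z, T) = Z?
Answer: 9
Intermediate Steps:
O(Z, T) = -2 + Z
n = 3 (n = -3 + (-1 - 2)*(-2) = -3 - 3*(-2) = -3 + 6 = 3)
C(G, s) = 2*G
z(F) = 3 + 3*F (z(F) = (-2 + 5)*F + 3 = 3*F + 3 = 3 + 3*F)
(1*z(C(-1, 3)))*(-3) = (1*(3 + 3*(2*(-1))))*(-3) = (1*(3 + 3*(-2)))*(-3) = (1*(3 - 6))*(-3) = (1*(-3))*(-3) = -3*(-3) = 9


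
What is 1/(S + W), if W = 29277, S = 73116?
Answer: 1/102393 ≈ 9.7663e-6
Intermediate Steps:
1/(S + W) = 1/(73116 + 29277) = 1/102393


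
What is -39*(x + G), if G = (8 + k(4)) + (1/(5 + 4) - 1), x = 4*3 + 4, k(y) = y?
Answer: -3172/3 ≈ -1057.3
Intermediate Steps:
x = 16 (x = 12 + 4 = 16)
G = 100/9 (G = (8 + 4) + (1/(5 + 4) - 1) = 12 + (1/9 - 1) = 12 + ((⅑)*1 - 1) = 12 + (⅑ - 1) = 12 - 8/9 = 100/9 ≈ 11.111)
-39*(x + G) = -39*(16 + 100/9) = -39*244/9 = -3172/3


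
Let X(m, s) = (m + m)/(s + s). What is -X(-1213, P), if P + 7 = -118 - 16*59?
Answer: -1213/1069 ≈ -1.1347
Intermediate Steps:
P = -1069 (P = -7 + (-118 - 16*59) = -7 + (-118 - 1*944) = -7 + (-118 - 944) = -7 - 1062 = -1069)
X(m, s) = m/s (X(m, s) = (2*m)/((2*s)) = (2*m)*(1/(2*s)) = m/s)
-X(-1213, P) = -(-1213)/(-1069) = -(-1213)*(-1)/1069 = -1*1213/1069 = -1213/1069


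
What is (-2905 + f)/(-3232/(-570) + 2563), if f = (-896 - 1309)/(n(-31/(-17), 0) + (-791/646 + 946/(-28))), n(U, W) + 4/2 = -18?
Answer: -101554786725/91053526838 ≈ -1.1153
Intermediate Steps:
n(U, W) = -20 (n(U, W) = -2 - 18 = -20)
f = 4985505/124378 (f = (-896 - 1309)/(-20 + (-791/646 + 946/(-28))) = -2205/(-20 + (-791*1/646 + 946*(-1/28))) = -2205/(-20 + (-791/646 - 473/14)) = -2205/(-20 - 79158/2261) = -2205/(-124378/2261) = -2205*(-2261/124378) = 4985505/124378 ≈ 40.083)
(-2905 + f)/(-3232/(-570) + 2563) = (-2905 + 4985505/124378)/(-3232/(-570) + 2563) = -356332585/(124378*(-3232*(-1/570) + 2563)) = -356332585/(124378*(1616/285 + 2563)) = -356332585/(124378*732071/285) = -356332585/124378*285/732071 = -101554786725/91053526838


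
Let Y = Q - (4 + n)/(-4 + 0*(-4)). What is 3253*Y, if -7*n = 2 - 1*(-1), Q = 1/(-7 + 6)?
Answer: -9759/28 ≈ -348.54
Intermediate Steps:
Q = -1 (Q = 1/(-1) = -1)
n = -3/7 (n = -(2 - 1*(-1))/7 = -(2 + 1)/7 = -1/7*3 = -3/7 ≈ -0.42857)
Y = -3/28 (Y = -1 - (4 - 3/7)/(-4 + 0*(-4)) = -1 - 25/(7*(-4 + 0)) = -1 - 25/(7*(-4)) = -1 - 25*(-1)/(7*4) = -1 - 1*(-25/28) = -1 + 25/28 = -3/28 ≈ -0.10714)
3253*Y = 3253*(-3/28) = -9759/28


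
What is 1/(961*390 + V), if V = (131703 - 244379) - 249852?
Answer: 1/12262 ≈ 8.1553e-5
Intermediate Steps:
V = -362528 (V = -112676 - 249852 = -362528)
1/(961*390 + V) = 1/(961*390 - 362528) = 1/(374790 - 362528) = 1/12262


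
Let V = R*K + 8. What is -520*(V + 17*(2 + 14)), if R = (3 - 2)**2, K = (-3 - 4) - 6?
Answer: -138840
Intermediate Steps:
K = -13 (K = -7 - 6 = -13)
R = 1 (R = 1**2 = 1)
V = -5 (V = 1*(-13) + 8 = -13 + 8 = -5)
-520*(V + 17*(2 + 14)) = -520*(-5 + 17*(2 + 14)) = -520*(-5 + 17*16) = -520*(-5 + 272) = -520*267 = -138840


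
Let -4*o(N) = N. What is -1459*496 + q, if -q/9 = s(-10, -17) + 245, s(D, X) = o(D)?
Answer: -1451783/2 ≈ -7.2589e+5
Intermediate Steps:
o(N) = -N/4
s(D, X) = -D/4
q = -4455/2 (q = -9*(-1/4*(-10) + 245) = -9*(5/2 + 245) = -9*495/2 = -4455/2 ≈ -2227.5)
-1459*496 + q = -1459*496 - 4455/2 = -723664 - 4455/2 = -1451783/2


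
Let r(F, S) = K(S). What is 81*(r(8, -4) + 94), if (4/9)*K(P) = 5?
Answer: 34101/4 ≈ 8525.3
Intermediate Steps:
K(P) = 45/4 (K(P) = (9/4)*5 = 45/4)
r(F, S) = 45/4
81*(r(8, -4) + 94) = 81*(45/4 + 94) = 81*(421/4) = 34101/4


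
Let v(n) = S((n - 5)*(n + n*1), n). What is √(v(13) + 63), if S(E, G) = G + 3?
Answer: √79 ≈ 8.8882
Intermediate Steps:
S(E, G) = 3 + G
v(n) = 3 + n
√(v(13) + 63) = √((3 + 13) + 63) = √(16 + 63) = √79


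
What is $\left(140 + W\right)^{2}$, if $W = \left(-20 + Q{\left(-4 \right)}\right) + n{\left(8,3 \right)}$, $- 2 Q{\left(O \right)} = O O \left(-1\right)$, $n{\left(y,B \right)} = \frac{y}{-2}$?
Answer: $15376$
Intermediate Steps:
$n{\left(y,B \right)} = - \frac{y}{2}$ ($n{\left(y,B \right)} = y \left(- \frac{1}{2}\right) = - \frac{y}{2}$)
$Q{\left(O \right)} = \frac{O^{2}}{2}$ ($Q{\left(O \right)} = - \frac{O O \left(-1\right)}{2} = - \frac{O^{2} \left(-1\right)}{2} = - \frac{\left(-1\right) O^{2}}{2} = \frac{O^{2}}{2}$)
$W = -16$ ($W = \left(-20 + \frac{\left(-4\right)^{2}}{2}\right) - 4 = \left(-20 + \frac{1}{2} \cdot 16\right) - 4 = \left(-20 + 8\right) - 4 = -12 - 4 = -16$)
$\left(140 + W\right)^{2} = \left(140 - 16\right)^{2} = 124^{2} = 15376$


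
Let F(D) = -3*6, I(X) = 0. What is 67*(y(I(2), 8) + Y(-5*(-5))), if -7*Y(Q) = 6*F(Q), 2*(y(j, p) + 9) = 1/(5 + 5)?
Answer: 60769/140 ≈ 434.06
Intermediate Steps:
y(j, p) = -179/20 (y(j, p) = -9 + 1/(2*(5 + 5)) = -9 + (½)/10 = -9 + (½)*(⅒) = -9 + 1/20 = -179/20)
F(D) = -18
Y(Q) = 108/7 (Y(Q) = -6*(-18)/7 = -⅐*(-108) = 108/7)
67*(y(I(2), 8) + Y(-5*(-5))) = 67*(-179/20 + 108/7) = 67*(907/140) = 60769/140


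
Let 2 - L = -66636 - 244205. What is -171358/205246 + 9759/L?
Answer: -25631219540/31899641189 ≈ -0.80350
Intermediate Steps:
L = 310843 (L = 2 - (-66636 - 244205) = 2 - 1*(-310841) = 2 + 310841 = 310843)
-171358/205246 + 9759/L = -171358/205246 + 9759/310843 = -171358*1/205246 + 9759*(1/310843) = -85679/102623 + 9759/310843 = -25631219540/31899641189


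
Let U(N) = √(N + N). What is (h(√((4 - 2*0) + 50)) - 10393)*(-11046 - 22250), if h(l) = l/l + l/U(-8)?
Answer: 346012032 + 24972*I*√6 ≈ 3.4601e+8 + 61169.0*I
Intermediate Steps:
U(N) = √2*√N (U(N) = √(2*N) = √2*√N)
h(l) = 1 - I*l/4 (h(l) = l/l + l/((√2*√(-8))) = 1 + l/((√2*(2*I*√2))) = 1 + l/((4*I)) = 1 + l*(-I/4) = 1 - I*l/4)
(h(√((4 - 2*0) + 50)) - 10393)*(-11046 - 22250) = ((1 - I*√((4 - 2*0) + 50)/4) - 10393)*(-11046 - 22250) = ((1 - I*√((4 + 0) + 50)/4) - 10393)*(-33296) = ((1 - I*√(4 + 50)/4) - 10393)*(-33296) = ((1 - I*√54/4) - 10393)*(-33296) = ((1 - I*3*√6/4) - 10393)*(-33296) = ((1 - 3*I*√6/4) - 10393)*(-33296) = (-10392 - 3*I*√6/4)*(-33296) = 346012032 + 24972*I*√6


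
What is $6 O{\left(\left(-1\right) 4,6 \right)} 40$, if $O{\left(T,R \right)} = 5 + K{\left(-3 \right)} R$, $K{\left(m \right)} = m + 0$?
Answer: $-3120$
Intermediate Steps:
$K{\left(m \right)} = m$
$O{\left(T,R \right)} = 5 - 3 R$
$6 O{\left(\left(-1\right) 4,6 \right)} 40 = 6 \left(5 - 18\right) 40 = 6 \left(-13\right) 40 = \left(-78\right) 40 = -3120$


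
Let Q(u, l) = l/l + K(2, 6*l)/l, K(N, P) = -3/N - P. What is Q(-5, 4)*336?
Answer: -1806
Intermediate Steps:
K(N, P) = -P - 3/N
Q(u, l) = 1 + (-3/2 - 6*l)/l (Q(u, l) = l/l + (-6*l - 3/2)/l = 1 + (-6*l - 3*1/2)/l = 1 + (-6*l - 3/2)/l = 1 + (-3/2 - 6*l)/l)
Q(-5, 4)*336 = (-5 - 3/2/4)*336 = (-5 - 3/2*1/4)*336 = (-5 - 3/8)*336 = -43/8*336 = -1806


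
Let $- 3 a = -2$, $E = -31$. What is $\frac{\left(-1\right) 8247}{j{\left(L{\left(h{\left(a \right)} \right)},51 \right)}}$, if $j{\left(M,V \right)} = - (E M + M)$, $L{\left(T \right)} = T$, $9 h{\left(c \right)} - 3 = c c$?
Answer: $- \frac{222669}{310} \approx -718.29$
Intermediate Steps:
$a = \frac{2}{3}$ ($a = \left(- \frac{1}{3}\right) \left(-2\right) = \frac{2}{3} \approx 0.66667$)
$h{\left(c \right)} = \frac{1}{3} + \frac{c^{2}}{9}$ ($h{\left(c \right)} = \frac{1}{3} + \frac{c c}{9} = \frac{1}{3} + \frac{c^{2}}{9}$)
$j{\left(M,V \right)} = 30 M$ ($j{\left(M,V \right)} = - (- 31 M + M) = - \left(-30\right) M = 30 M$)
$\frac{\left(-1\right) 8247}{j{\left(L{\left(h{\left(a \right)} \right)},51 \right)}} = \frac{\left(-1\right) 8247}{30 \left(\frac{1}{3} + \frac{\left(\frac{2}{3}\right)^{2}}{9}\right)} = - \frac{8247}{30 \left(\frac{1}{3} + \frac{1}{9} \cdot \frac{4}{9}\right)} = - \frac{8247}{30 \left(\frac{1}{3} + \frac{4}{81}\right)} = - \frac{8247}{30 \cdot \frac{31}{81}} = - \frac{8247}{\frac{310}{27}} = \left(-8247\right) \frac{27}{310} = - \frac{222669}{310}$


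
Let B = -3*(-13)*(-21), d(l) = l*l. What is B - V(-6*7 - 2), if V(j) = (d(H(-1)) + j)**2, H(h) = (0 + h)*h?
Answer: -2668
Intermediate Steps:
H(h) = h**2 (H(h) = h*h = h**2)
d(l) = l**2
B = -819 (B = 39*(-21) = -819)
V(j) = (1 + j)**2 (V(j) = (((-1)**2)**2 + j)**2 = (1**2 + j)**2 = (1 + j)**2)
B - V(-6*7 - 2) = -819 - (1 + (-6*7 - 2))**2 = -819 - (1 + (-42 - 2))**2 = -819 - (1 - 44)**2 = -819 - 1*(-43)**2 = -819 - 1*1849 = -819 - 1849 = -2668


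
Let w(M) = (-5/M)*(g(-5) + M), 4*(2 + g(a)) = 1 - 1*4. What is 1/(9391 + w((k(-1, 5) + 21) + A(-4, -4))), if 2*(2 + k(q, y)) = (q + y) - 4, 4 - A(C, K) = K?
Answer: 108/1013743 ≈ 0.00010654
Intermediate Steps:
A(C, K) = 4 - K
k(q, y) = -4 + q/2 + y/2 (k(q, y) = -2 + ((q + y) - 4)/2 = -2 + (-4 + q + y)/2 = -2 + (-2 + q/2 + y/2) = -4 + q/2 + y/2)
g(a) = -11/4 (g(a) = -2 + (1 - 1*4)/4 = -2 + (1 - 4)/4 = -2 + (¼)*(-3) = -2 - ¾ = -11/4)
w(M) = -5*(-11/4 + M)/M (w(M) = (-5/M)*(-11/4 + M) = -5*(-11/4 + M)/M)
1/(9391 + w((k(-1, 5) + 21) + A(-4, -4))) = 1/(9391 + (-5 + 55/(4*(((-4 + (½)*(-1) + (½)*5) + 21) + (4 - 1*(-4)))))) = 1/(9391 + (-5 + 55/(4*(((-4 - ½ + 5/2) + 21) + (4 + 4))))) = 1/(9391 + (-5 + 55/(4*((-2 + 21) + 8)))) = 1/(9391 + (-5 + 55/(4*(19 + 8)))) = 1/(9391 + (-5 + (55/4)/27)) = 1/(9391 + (-5 + (55/4)*(1/27))) = 1/(9391 + (-5 + 55/108)) = 1/(9391 - 485/108) = 1/(1013743/108) = 108/1013743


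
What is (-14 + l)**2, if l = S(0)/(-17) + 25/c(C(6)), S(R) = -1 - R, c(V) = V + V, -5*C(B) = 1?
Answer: 6754801/1156 ≈ 5843.3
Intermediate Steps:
C(B) = -1/5 (C(B) = -1/5*1 = -1/5)
c(V) = 2*V
l = -2123/34 (l = (-1 - 1*0)/(-17) + 25/((2*(-1/5))) = (-1 + 0)*(-1/17) + 25/(-2/5) = -1*(-1/17) + 25*(-5/2) = 1/17 - 125/2 = -2123/34 ≈ -62.441)
(-14 + l)**2 = (-14 - 2123/34)**2 = (-2599/34)**2 = 6754801/1156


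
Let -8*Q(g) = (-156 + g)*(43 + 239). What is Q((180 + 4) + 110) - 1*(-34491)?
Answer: 59253/2 ≈ 29627.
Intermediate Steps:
Q(g) = 5499 - 141*g/4 (Q(g) = -(-156 + g)*(43 + 239)/8 = -(-156 + g)*282/8 = -(-43992 + 282*g)/8 = 5499 - 141*g/4)
Q((180 + 4) + 110) - 1*(-34491) = (5499 - 141*((180 + 4) + 110)/4) - 1*(-34491) = (5499 - 141*(184 + 110)/4) + 34491 = (5499 - 141/4*294) + 34491 = (5499 - 20727/2) + 34491 = -9729/2 + 34491 = 59253/2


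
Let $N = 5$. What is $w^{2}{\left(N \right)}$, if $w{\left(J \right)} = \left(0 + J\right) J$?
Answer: $625$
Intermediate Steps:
$w{\left(J \right)} = J^{2}$ ($w{\left(J \right)} = J J = J^{2}$)
$w^{2}{\left(N \right)} = \left(5^{2}\right)^{2} = 25^{2} = 625$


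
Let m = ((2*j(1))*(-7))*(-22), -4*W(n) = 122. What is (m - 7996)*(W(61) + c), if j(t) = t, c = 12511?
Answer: -95950084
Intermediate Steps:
W(n) = -61/2 (W(n) = -¼*122 = -61/2)
m = 308 (m = ((2*1)*(-7))*(-22) = (2*(-7))*(-22) = -14*(-22) = 308)
(m - 7996)*(W(61) + c) = (308 - 7996)*(-61/2 + 12511) = -7688*24961/2 = -95950084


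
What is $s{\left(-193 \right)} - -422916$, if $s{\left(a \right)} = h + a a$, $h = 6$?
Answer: $460171$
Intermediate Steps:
$s{\left(a \right)} = 6 + a^{2}$ ($s{\left(a \right)} = 6 + a a = 6 + a^{2}$)
$s{\left(-193 \right)} - -422916 = \left(6 + \left(-193\right)^{2}\right) - -422916 = \left(6 + 37249\right) + 422916 = 37255 + 422916 = 460171$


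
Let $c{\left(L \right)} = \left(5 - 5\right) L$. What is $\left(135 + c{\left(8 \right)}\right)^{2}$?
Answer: $18225$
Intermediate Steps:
$c{\left(L \right)} = 0$ ($c{\left(L \right)} = 0 L = 0$)
$\left(135 + c{\left(8 \right)}\right)^{2} = \left(135 + 0\right)^{2} = 135^{2} = 18225$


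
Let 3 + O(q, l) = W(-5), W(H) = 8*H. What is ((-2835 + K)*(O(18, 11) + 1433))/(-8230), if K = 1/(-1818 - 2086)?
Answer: 1538429899/3212992 ≈ 478.82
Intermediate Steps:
K = -1/3904 (K = 1/(-3904) = -1/3904 ≈ -0.00025615)
O(q, l) = -43 (O(q, l) = -3 + 8*(-5) = -3 - 40 = -43)
((-2835 + K)*(O(18, 11) + 1433))/(-8230) = ((-2835 - 1/3904)*(-43 + 1433))/(-8230) = -11067841/3904*1390*(-1/8230) = -7692149495/1952*(-1/8230) = 1538429899/3212992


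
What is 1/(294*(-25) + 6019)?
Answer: -1/1331 ≈ -0.00075131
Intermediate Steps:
1/(294*(-25) + 6019) = 1/(-7350 + 6019) = 1/(-1331) = -1/1331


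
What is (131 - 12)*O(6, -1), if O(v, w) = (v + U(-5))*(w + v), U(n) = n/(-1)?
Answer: 6545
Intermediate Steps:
U(n) = -n (U(n) = n*(-1) = -n)
O(v, w) = (5 + v)*(v + w) (O(v, w) = (v - 1*(-5))*(w + v) = (v + 5)*(v + w) = (5 + v)*(v + w))
(131 - 12)*O(6, -1) = (131 - 12)*(6**2 + 5*6 + 5*(-1) + 6*(-1)) = 119*(36 + 30 - 5 - 6) = 119*55 = 6545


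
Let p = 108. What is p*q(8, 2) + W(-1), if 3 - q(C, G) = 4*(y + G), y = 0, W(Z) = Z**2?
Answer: -539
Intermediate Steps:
q(C, G) = 3 - 4*G (q(C, G) = 3 - 4*(0 + G) = 3 - 4*G)
p*q(8, 2) + W(-1) = 108*(3 - 4*2) + (-1)**2 = 108*(3 - 8) + 1 = 108*(-5) + 1 = -540 + 1 = -539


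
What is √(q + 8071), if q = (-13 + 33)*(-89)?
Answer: 3*√699 ≈ 79.316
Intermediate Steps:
q = -1780 (q = 20*(-89) = -1780)
√(q + 8071) = √(-1780 + 8071) = √6291 = 3*√699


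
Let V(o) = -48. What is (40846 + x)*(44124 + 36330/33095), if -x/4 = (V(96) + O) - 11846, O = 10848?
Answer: 13151642910660/6619 ≈ 1.9870e+9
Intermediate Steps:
x = 4184 (x = -4*((-48 + 10848) - 11846) = -4*(10800 - 11846) = -4*(-1046) = 4184)
(40846 + x)*(44124 + 36330/33095) = (40846 + 4184)*(44124 + 36330/33095) = 45030*(44124 + 36330*(1/33095)) = 45030*(44124 + 7266/6619) = 45030*(292064022/6619) = 13151642910660/6619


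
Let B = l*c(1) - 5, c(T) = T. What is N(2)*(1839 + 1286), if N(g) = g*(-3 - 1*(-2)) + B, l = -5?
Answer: -37500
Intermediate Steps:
B = -10 (B = -5*1 - 5 = -5 - 5 = -10)
N(g) = -10 - g (N(g) = g*(-3 - 1*(-2)) - 10 = g*(-3 + 2) - 10 = g*(-1) - 10 = -g - 10 = -10 - g)
N(2)*(1839 + 1286) = (-10 - 1*2)*(1839 + 1286) = (-10 - 2)*3125 = -12*3125 = -37500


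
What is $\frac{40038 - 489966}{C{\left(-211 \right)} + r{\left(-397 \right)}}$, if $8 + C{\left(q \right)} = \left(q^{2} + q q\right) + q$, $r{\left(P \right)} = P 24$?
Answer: $- \frac{449928}{79295} \approx -5.6741$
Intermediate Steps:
$r{\left(P \right)} = 24 P$
$C{\left(q \right)} = -8 + q + 2 q^{2}$ ($C{\left(q \right)} = -8 + \left(\left(q^{2} + q q\right) + q\right) = -8 + \left(\left(q^{2} + q^{2}\right) + q\right) = -8 + \left(2 q^{2} + q\right) = -8 + \left(q + 2 q^{2}\right) = -8 + q + 2 q^{2}$)
$\frac{40038 - 489966}{C{\left(-211 \right)} + r{\left(-397 \right)}} = \frac{40038 - 489966}{\left(-8 - 211 + 2 \left(-211\right)^{2}\right) + 24 \left(-397\right)} = - \frac{449928}{\left(-8 - 211 + 2 \cdot 44521\right) - 9528} = - \frac{449928}{\left(-8 - 211 + 89042\right) - 9528} = - \frac{449928}{88823 - 9528} = - \frac{449928}{79295}$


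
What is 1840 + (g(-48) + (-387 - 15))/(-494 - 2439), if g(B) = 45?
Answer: 771011/419 ≈ 1840.1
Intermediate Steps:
1840 + (g(-48) + (-387 - 15))/(-494 - 2439) = 1840 + (45 + (-387 - 15))/(-494 - 2439) = 1840 + (45 - 402)/(-2933) = 1840 - 357*(-1/2933) = 1840 + 51/419 = 771011/419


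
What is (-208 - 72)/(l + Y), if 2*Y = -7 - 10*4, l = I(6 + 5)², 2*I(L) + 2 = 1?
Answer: 1120/93 ≈ 12.043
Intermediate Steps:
I(L) = -½ (I(L) = -1 + (½)*1 = -1 + ½ = -½)
l = ¼ (l = (-½)² = ¼ ≈ 0.25000)
Y = -47/2 (Y = (-7 - 10*4)/2 = (-7 - 40)/2 = (½)*(-47) = -47/2 ≈ -23.500)
(-208 - 72)/(l + Y) = (-208 - 72)/(¼ - 47/2) = -280/(-93/4) = -280*(-4/93) = 1120/93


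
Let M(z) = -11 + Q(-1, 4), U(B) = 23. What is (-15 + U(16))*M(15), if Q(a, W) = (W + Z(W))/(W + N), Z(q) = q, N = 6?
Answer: -408/5 ≈ -81.600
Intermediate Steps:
Q(a, W) = 2*W/(6 + W) (Q(a, W) = (W + W)/(W + 6) = (2*W)/(6 + W) = 2*W/(6 + W))
M(z) = -51/5 (M(z) = -11 + 2*4/(6 + 4) = -11 + 2*4/10 = -11 + 2*4*(1/10) = -11 + 4/5 = -51/5)
(-15 + U(16))*M(15) = (-15 + 23)*(-51/5) = 8*(-51/5) = -408/5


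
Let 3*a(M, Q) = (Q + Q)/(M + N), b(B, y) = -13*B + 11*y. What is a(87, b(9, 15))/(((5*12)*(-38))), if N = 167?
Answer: -2/36195 ≈ -5.5256e-5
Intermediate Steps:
a(M, Q) = 2*Q/(3*(167 + M)) (a(M, Q) = ((Q + Q)/(M + 167))/3 = ((2*Q)/(167 + M))/3 = (2*Q/(167 + M))/3 = 2*Q/(3*(167 + M)))
a(87, b(9, 15))/(((5*12)*(-38))) = (2*(-13*9 + 11*15)/(3*(167 + 87)))/(((5*12)*(-38))) = ((⅔)*(-117 + 165)/254)/((60*(-38))) = ((⅔)*48*(1/254))/(-2280) = (16/127)*(-1/2280) = -2/36195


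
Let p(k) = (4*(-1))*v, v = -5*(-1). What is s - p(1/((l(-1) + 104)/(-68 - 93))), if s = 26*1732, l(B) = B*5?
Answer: 45052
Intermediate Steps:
l(B) = 5*B
s = 45032
v = 5
p(k) = -20 (p(k) = (4*(-1))*5 = -4*5 = -20)
s - p(1/((l(-1) + 104)/(-68 - 93))) = 45032 - 1*(-20) = 45032 + 20 = 45052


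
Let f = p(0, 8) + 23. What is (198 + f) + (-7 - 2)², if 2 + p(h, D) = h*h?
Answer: 300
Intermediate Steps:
p(h, D) = -2 + h² (p(h, D) = -2 + h*h = -2 + h²)
f = 21 (f = (-2 + 0²) + 23 = (-2 + 0) + 23 = -2 + 23 = 21)
(198 + f) + (-7 - 2)² = (198 + 21) + (-7 - 2)² = 219 + (-9)² = 219 + 81 = 300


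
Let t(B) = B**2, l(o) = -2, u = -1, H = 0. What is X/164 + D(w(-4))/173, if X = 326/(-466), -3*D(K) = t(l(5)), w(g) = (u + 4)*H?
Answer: -237445/19832028 ≈ -0.011973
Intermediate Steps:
w(g) = 0 (w(g) = (-1 + 4)*0 = 3*0 = 0)
D(K) = -4/3 (D(K) = -1/3*(-2)**2 = -1/3*4 = -4/3)
X = -163/233 (X = 326*(-1/466) = -163/233 ≈ -0.69957)
X/164 + D(w(-4))/173 = -163/233/164 - 4/3/173 = -163/233*1/164 - 4/3*1/173 = -163/38212 - 4/519 = -237445/19832028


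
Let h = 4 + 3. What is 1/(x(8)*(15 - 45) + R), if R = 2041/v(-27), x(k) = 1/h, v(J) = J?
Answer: -189/15097 ≈ -0.012519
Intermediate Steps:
h = 7
x(k) = 1/7
R = -2041/27 (R = 2041/(-27) = 2041*(-1/27) = -2041/27 ≈ -75.593)
1/(x(8)*(15 - 45) + R) = 1/((15 - 45)/7 - 2041/27) = 1/((1/7)*(-30) - 2041/27) = 1/(-30/7 - 2041/27) = 1/(-15097/189) = -189/15097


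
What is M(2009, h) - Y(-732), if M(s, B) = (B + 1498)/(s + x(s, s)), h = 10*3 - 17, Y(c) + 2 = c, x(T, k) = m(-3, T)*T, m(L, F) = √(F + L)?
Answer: 2956583519/4028045 + 1511*√2006/4028045 ≈ 734.02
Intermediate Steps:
x(T, k) = T*√(-3 + T) (x(T, k) = √(T - 3)*T = √(-3 + T)*T = T*√(-3 + T))
Y(c) = -2 + c
h = 13 (h = 30 - 17 = 13)
M(s, B) = (1498 + B)/(s + s*√(-3 + s)) (M(s, B) = (B + 1498)/(s + s*√(-3 + s)) = (1498 + B)/(s + s*√(-3 + s)))
M(2009, h) - Y(-732) = (1498 + 13)/(2009*(1 + √(-3 + 2009))) - (-2 - 732) = (1/2009)*1511/(1 + √2006) - 1*(-734) = 1511/(2009*(1 + √2006)) + 734 = 734 + 1511/(2009*(1 + √2006))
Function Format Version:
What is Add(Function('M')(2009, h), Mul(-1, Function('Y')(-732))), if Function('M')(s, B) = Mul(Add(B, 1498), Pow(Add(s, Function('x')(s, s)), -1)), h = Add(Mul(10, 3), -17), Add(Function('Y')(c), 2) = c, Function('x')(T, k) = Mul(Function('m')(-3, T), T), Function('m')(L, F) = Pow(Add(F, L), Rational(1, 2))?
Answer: Add(Rational(2956583519, 4028045), Mul(Rational(1511, 4028045), Pow(2006, Rational(1, 2)))) ≈ 734.02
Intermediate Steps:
Function('x')(T, k) = Mul(T, Pow(Add(-3, T), Rational(1, 2))) (Function('x')(T, k) = Mul(Pow(Add(T, -3), Rational(1, 2)), T) = Mul(Pow(Add(-3, T), Rational(1, 2)), T) = Mul(T, Pow(Add(-3, T), Rational(1, 2))))
Function('Y')(c) = Add(-2, c)
h = 13 (h = Add(30, -17) = 13)
Function('M')(s, B) = Mul(Pow(Add(s, Mul(s, Pow(Add(-3, s), Rational(1, 2)))), -1), Add(1498, B)) (Function('M')(s, B) = Mul(Add(B, 1498), Pow(Add(s, Mul(s, Pow(Add(-3, s), Rational(1, 2)))), -1)) = Mul(Add(1498, B), Pow(Add(s, Mul(s, Pow(Add(-3, s), Rational(1, 2)))), -1)) = Mul(Pow(Add(s, Mul(s, Pow(Add(-3, s), Rational(1, 2)))), -1), Add(1498, B)))
Add(Function('M')(2009, h), Mul(-1, Function('Y')(-732))) = Add(Mul(Pow(2009, -1), Pow(Add(1, Pow(Add(-3, 2009), Rational(1, 2))), -1), Add(1498, 13)), Mul(-1, Add(-2, -732))) = Add(Mul(Rational(1, 2009), Pow(Add(1, Pow(2006, Rational(1, 2))), -1), 1511), Mul(-1, -734)) = Add(Mul(Rational(1511, 2009), Pow(Add(1, Pow(2006, Rational(1, 2))), -1)), 734) = Add(734, Mul(Rational(1511, 2009), Pow(Add(1, Pow(2006, Rational(1, 2))), -1)))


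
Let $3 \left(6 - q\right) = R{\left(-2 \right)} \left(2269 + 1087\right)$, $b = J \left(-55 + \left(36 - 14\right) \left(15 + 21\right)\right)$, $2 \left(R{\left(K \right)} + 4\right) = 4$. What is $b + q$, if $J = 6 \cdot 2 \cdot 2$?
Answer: $\frac{59794}{3} \approx 19931.0$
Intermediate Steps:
$R{\left(K \right)} = -2$ ($R{\left(K \right)} = -4 + \frac{1}{2} \cdot 4 = -4 + 2 = -2$)
$J = 24$ ($J = 12 \cdot 2 = 24$)
$b = 17688$ ($b = 24 \left(-55 + \left(36 - 14\right) \left(15 + 21\right)\right) = 24 \left(-55 + 22 \cdot 36\right) = 24 \left(-55 + 792\right) = 24 \cdot 737 = 17688$)
$q = \frac{6730}{3}$ ($q = 6 - \frac{\left(-2\right) \left(2269 + 1087\right)}{3} = 6 - \frac{\left(-2\right) 3356}{3} = 6 - - \frac{6712}{3} = 6 + \frac{6712}{3} = \frac{6730}{3} \approx 2243.3$)
$b + q = 17688 + \frac{6730}{3} = \frac{59794}{3}$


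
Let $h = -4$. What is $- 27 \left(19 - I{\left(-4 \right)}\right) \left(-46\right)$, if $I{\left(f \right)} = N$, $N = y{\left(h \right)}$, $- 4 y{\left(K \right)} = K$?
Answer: $22356$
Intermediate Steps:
$y{\left(K \right)} = - \frac{K}{4}$
$N = 1$ ($N = \left(- \frac{1}{4}\right) \left(-4\right) = 1$)
$I{\left(f \right)} = 1$
$- 27 \left(19 - I{\left(-4 \right)}\right) \left(-46\right) = - 27 \left(19 - 1\right) \left(-46\right) = \left(-27\right) 18 \left(-46\right) = \left(-486\right) \left(-46\right) = 22356$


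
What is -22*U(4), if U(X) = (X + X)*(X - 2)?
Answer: -352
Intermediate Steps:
U(X) = 2*X*(-2 + X) (U(X) = (2*X)*(-2 + X) = 2*X*(-2 + X))
-22*U(4) = -44*4*(-2 + 4) = -44*4*2 = -22*16 = -352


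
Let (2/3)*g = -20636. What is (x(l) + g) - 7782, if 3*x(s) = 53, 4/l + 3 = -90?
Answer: -116155/3 ≈ -38718.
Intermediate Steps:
g = -30954 (g = (3/2)*(-20636) = -30954)
l = -4/93 (l = 4/(-3 - 90) = 4/(-93) = 4*(-1/93) = -4/93 ≈ -0.043011)
x(s) = 53/3 (x(s) = (1/3)*53 = 53/3)
(x(l) + g) - 7782 = (53/3 - 30954) - 7782 = -92809/3 - 7782 = -116155/3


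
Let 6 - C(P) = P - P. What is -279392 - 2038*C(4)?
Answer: -291620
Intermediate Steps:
C(P) = 6 (C(P) = 6 - (P - P) = 6 - 1*0 = 6 + 0 = 6)
-279392 - 2038*C(4) = -279392 - 2038*6 = -279392 - 12228 = -291620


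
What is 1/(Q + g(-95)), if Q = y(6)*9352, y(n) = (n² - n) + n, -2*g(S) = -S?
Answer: 2/673249 ≈ 2.9707e-6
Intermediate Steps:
g(S) = S/2 (g(S) = -(-1)*S/2 = S/2)
y(n) = n²
Q = 336672 (Q = 6²*9352 = 36*9352 = 336672)
1/(Q + g(-95)) = 1/(336672 + (½)*(-95)) = 1/(336672 - 95/2) = 1/(673249/2) = 2/673249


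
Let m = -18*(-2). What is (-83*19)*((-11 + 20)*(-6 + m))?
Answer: -425790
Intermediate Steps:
m = 36
(-83*19)*((-11 + 20)*(-6 + m)) = (-83*19)*((-11 + 20)*(-6 + 36)) = -14193*30 = -1577*270 = -425790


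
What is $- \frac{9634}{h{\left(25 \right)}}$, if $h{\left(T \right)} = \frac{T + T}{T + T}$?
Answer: $-9634$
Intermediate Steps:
$h{\left(T \right)} = 1$ ($h{\left(T \right)} = \frac{2 T}{2 T} = 2 T \frac{1}{2 T} = 1$)
$- \frac{9634}{h{\left(25 \right)}} = - \frac{9634}{1} = \left(-9634\right) 1 = -9634$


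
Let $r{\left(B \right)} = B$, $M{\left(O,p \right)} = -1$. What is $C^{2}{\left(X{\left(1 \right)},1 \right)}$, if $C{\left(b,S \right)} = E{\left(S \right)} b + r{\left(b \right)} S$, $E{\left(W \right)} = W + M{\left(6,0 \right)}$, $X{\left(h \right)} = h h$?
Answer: $1$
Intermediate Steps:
$X{\left(h \right)} = h^{2}$
$E{\left(W \right)} = -1 + W$ ($E{\left(W \right)} = W - 1 = -1 + W$)
$C{\left(b,S \right)} = S b + b \left(-1 + S\right)$ ($C{\left(b,S \right)} = \left(-1 + S\right) b + b S = b \left(-1 + S\right) + S b = S b + b \left(-1 + S\right)$)
$C^{2}{\left(X{\left(1 \right)},1 \right)} = \left(1^{2} \left(-1 + 2 \cdot 1\right)\right)^{2} = \left(1 \left(-1 + 2\right)\right)^{2} = \left(1 \cdot 1\right)^{2} = 1^{2} = 1$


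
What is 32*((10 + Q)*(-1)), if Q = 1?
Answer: -352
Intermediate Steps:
32*((10 + Q)*(-1)) = 32*((10 + 1)*(-1)) = 32*(11*(-1)) = 32*(-11) = -352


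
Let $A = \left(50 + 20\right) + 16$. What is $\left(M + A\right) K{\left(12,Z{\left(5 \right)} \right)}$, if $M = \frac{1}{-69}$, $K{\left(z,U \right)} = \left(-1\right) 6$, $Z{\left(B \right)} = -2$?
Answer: $- \frac{11866}{23} \approx -515.91$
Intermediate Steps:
$K{\left(z,U \right)} = -6$
$A = 86$ ($A = 70 + 16 = 86$)
$M = - \frac{1}{69} \approx -0.014493$
$\left(M + A\right) K{\left(12,Z{\left(5 \right)} \right)} = \left(- \frac{1}{69} + 86\right) \left(-6\right) = \frac{5933}{69} \left(-6\right) = - \frac{11866}{23}$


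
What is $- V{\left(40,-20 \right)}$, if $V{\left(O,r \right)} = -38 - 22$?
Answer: $60$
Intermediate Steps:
$V{\left(O,r \right)} = -60$ ($V{\left(O,r \right)} = -38 - 22 = -60$)
$- V{\left(40,-20 \right)} = \left(-1\right) \left(-60\right) = 60$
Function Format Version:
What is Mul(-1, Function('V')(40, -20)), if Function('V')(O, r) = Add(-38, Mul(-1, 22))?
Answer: 60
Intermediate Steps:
Function('V')(O, r) = -60 (Function('V')(O, r) = Add(-38, -22) = -60)
Mul(-1, Function('V')(40, -20)) = Mul(-1, -60) = 60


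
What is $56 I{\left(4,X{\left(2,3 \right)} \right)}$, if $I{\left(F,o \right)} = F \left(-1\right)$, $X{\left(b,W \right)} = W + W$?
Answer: $-224$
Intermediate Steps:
$X{\left(b,W \right)} = 2 W$
$I{\left(F,o \right)} = - F$
$56 I{\left(4,X{\left(2,3 \right)} \right)} = 56 \left(\left(-1\right) 4\right) = 56 \left(-4\right) = -224$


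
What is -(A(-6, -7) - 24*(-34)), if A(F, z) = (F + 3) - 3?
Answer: -810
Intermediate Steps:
A(F, z) = F (A(F, z) = (3 + F) - 3 = F)
-(A(-6, -7) - 24*(-34)) = -(-6 - 24*(-34)) = -(-6 + 816) = -1*810 = -810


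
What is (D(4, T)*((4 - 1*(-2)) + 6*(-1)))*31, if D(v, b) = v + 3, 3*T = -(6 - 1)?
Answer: 0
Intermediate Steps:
T = -5/3 (T = (-(6 - 1))/3 = (-1*5)/3 = (⅓)*(-5) = -5/3 ≈ -1.6667)
D(v, b) = 3 + v
(D(4, T)*((4 - 1*(-2)) + 6*(-1)))*31 = ((3 + 4)*((4 - 1*(-2)) + 6*(-1)))*31 = (7*((4 + 2) - 6))*31 = (7*(6 - 6))*31 = (7*0)*31 = 0*31 = 0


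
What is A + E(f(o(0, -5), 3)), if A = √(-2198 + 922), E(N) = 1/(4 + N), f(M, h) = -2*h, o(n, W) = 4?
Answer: -½ + 2*I*√319 ≈ -0.5 + 35.721*I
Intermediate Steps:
A = 2*I*√319 (A = √(-1276) = 2*I*√319 ≈ 35.721*I)
A + E(f(o(0, -5), 3)) = 2*I*√319 + 1/(4 - 2*3) = 2*I*√319 + 1/(4 - 6) = 2*I*√319 + 1/(-2) = 2*I*√319 - ½ = -½ + 2*I*√319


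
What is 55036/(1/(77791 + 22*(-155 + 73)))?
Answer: 4182020532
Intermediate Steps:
55036/(1/(77791 + 22*(-155 + 73))) = 55036/(1/(77791 + 22*(-82))) = 55036/(1/(77791 - 1804)) = 55036/(1/75987) = 55036*75987 = 4182020532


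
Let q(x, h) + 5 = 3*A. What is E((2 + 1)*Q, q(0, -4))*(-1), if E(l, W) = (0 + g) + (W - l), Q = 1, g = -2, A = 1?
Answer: 7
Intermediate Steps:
q(x, h) = -2 (q(x, h) = -5 + 3*1 = -5 + 3 = -2)
E(l, W) = -2 + W - l (E(l, W) = (0 - 2) + (W - l) = -2 + (W - l) = -2 + W - l)
E((2 + 1)*Q, q(0, -4))*(-1) = (-2 - 2 - (2 + 1))*(-1) = (-2 - 2 - 3)*(-1) = -7*(-1) = 7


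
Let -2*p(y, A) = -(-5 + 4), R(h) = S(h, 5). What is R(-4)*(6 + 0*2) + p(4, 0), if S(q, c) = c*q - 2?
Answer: -265/2 ≈ -132.50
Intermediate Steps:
S(q, c) = -2 + c*q
R(h) = -2 + 5*h
p(y, A) = -1/2 (p(y, A) = -(-1)*(-5 + 4)/2 = -(-1)*(-1)/2 = -1/2*1 = -1/2)
R(-4)*(6 + 0*2) + p(4, 0) = (-2 + 5*(-4))*(6 + 0*2) - 1/2 = (-2 - 20)*(6 + 0) - 1/2 = -22*6 - 1/2 = -132 - 1/2 = -265/2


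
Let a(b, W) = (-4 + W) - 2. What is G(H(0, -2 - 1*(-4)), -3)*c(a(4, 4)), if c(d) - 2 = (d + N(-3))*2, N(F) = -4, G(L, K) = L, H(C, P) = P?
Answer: -20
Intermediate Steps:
a(b, W) = -6 + W
c(d) = -6 + 2*d (c(d) = 2 + (d - 4)*2 = 2 + (-4 + d)*2 = 2 + (-8 + 2*d) = -6 + 2*d)
G(H(0, -2 - 1*(-4)), -3)*c(a(4, 4)) = (-2 - 1*(-4))*(-6 + 2*(-6 + 4)) = (-2 + 4)*(-6 + 2*(-2)) = 2*(-6 - 4) = 2*(-10) = -20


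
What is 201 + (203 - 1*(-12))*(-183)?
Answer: -39144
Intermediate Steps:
201 + (203 - 1*(-12))*(-183) = 201 + (203 + 12)*(-183) = 201 + 215*(-183) = 201 - 39345 = -39144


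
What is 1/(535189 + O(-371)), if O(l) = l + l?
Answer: 1/534447 ≈ 1.8711e-6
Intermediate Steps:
O(l) = 2*l
1/(535189 + O(-371)) = 1/(535189 + 2*(-371)) = 1/(535189 - 742) = 1/534447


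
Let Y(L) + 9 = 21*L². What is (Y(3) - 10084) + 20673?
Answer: 10769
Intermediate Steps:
Y(L) = -9 + 21*L²
(Y(3) - 10084) + 20673 = ((-9 + 21*3²) - 10084) + 20673 = ((-9 + 21*9) - 10084) + 20673 = ((-9 + 189) - 10084) + 20673 = (180 - 10084) + 20673 = -9904 + 20673 = 10769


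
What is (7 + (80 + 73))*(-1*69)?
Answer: -11040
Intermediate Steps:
(7 + (80 + 73))*(-1*69) = (7 + 153)*(-69) = 160*(-69) = -11040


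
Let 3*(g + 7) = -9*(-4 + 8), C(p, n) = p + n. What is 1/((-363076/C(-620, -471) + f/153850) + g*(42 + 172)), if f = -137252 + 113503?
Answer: -9873550/36861540627 ≈ -0.00026785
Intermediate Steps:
C(p, n) = n + p
f = -23749
g = -19 (g = -7 + (-9*(-4 + 8))/3 = -7 + (-9*4)/3 = -7 + (⅓)*(-36) = -7 - 12 = -19)
1/((-363076/C(-620, -471) + f/153850) + g*(42 + 172)) = 1/((-363076/(-471 - 620) - 23749/153850) - 19*(42 + 172)) = 1/((-363076/(-1091) - 23749*1/153850) - 19*214) = 1/((-363076*(-1/1091) - 1397/9050) - 4066) = 1/((363076/1091 - 1397/9050) - 4066) = 1/(3284313673/9873550 - 4066) = 1/(-36861540627/9873550) = -9873550/36861540627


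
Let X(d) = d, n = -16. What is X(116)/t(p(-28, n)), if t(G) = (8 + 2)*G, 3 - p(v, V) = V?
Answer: 58/95 ≈ 0.61053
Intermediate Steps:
p(v, V) = 3 - V
t(G) = 10*G
X(116)/t(p(-28, n)) = 116/((10*(3 - 1*(-16)))) = 116/((10*(3 + 16))) = 116/((10*19)) = 116/190 = 116*(1/190) = 58/95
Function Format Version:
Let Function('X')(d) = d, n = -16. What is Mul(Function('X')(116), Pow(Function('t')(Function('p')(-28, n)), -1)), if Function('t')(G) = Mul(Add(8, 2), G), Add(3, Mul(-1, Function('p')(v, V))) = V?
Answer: Rational(58, 95) ≈ 0.61053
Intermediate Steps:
Function('p')(v, V) = Add(3, Mul(-1, V))
Function('t')(G) = Mul(10, G)
Mul(Function('X')(116), Pow(Function('t')(Function('p')(-28, n)), -1)) = Mul(116, Pow(Mul(10, Add(3, Mul(-1, -16))), -1)) = Mul(116, Pow(Mul(10, Add(3, 16)), -1)) = Mul(116, Pow(Mul(10, 19), -1)) = Mul(116, Pow(190, -1)) = Mul(116, Rational(1, 190)) = Rational(58, 95)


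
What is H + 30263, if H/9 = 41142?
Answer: 400541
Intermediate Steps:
H = 370278 (H = 9*41142 = 370278)
H + 30263 = 370278 + 30263 = 400541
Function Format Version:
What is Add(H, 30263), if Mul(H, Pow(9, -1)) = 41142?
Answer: 400541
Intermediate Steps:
H = 370278 (H = Mul(9, 41142) = 370278)
Add(H, 30263) = Add(370278, 30263) = 400541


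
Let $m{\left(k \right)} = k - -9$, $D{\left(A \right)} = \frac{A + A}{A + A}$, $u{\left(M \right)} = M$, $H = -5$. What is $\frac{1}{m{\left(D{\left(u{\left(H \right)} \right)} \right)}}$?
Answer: $\frac{1}{10} \approx 0.1$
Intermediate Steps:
$D{\left(A \right)} = 1$ ($D{\left(A \right)} = \frac{2 A}{2 A} = 2 A \frac{1}{2 A} = 1$)
$m{\left(k \right)} = 9 + k$ ($m{\left(k \right)} = k + 9 = 9 + k$)
$\frac{1}{m{\left(D{\left(u{\left(H \right)} \right)} \right)}} = \frac{1}{9 + 1} = \frac{1}{10}$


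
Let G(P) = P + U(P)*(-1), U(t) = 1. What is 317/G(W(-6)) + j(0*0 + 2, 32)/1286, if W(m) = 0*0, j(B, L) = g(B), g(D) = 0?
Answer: -317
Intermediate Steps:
j(B, L) = 0
W(m) = 0
G(P) = -1 + P (G(P) = P + 1*(-1) = P - 1 = -1 + P)
317/G(W(-6)) + j(0*0 + 2, 32)/1286 = 317/(-1 + 0) + 0/1286 = 317/(-1) + 0*(1/1286) = 317*(-1) + 0 = -317 + 0 = -317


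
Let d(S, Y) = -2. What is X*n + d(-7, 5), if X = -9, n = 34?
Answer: -308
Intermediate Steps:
X*n + d(-7, 5) = -9*34 - 2 = -306 - 2 = -308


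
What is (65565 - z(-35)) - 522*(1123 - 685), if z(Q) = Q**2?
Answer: -164296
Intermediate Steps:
(65565 - z(-35)) - 522*(1123 - 685) = (65565 - 1*(-35)**2) - 522*(1123 - 685) = (65565 - 1*1225) - 522*438 = (65565 - 1225) - 228636 = 64340 - 228636 = -164296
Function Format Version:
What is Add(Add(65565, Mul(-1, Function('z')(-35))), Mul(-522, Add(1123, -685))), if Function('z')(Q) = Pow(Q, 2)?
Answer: -164296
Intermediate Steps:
Add(Add(65565, Mul(-1, Function('z')(-35))), Mul(-522, Add(1123, -685))) = Add(Add(65565, Mul(-1, Pow(-35, 2))), Mul(-522, Add(1123, -685))) = Add(Add(65565, Mul(-1, 1225)), Mul(-522, 438)) = Add(Add(65565, -1225), -228636) = Add(64340, -228636) = -164296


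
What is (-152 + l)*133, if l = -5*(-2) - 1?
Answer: -19019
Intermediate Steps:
l = 9 (l = 10 - 1 = 9)
(-152 + l)*133 = (-152 + 9)*133 = -143*133 = -19019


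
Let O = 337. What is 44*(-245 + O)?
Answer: 4048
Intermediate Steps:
44*(-245 + O) = 44*(-245 + 337) = 44*92 = 4048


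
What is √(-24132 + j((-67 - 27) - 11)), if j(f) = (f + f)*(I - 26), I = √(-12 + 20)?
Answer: 2*√(-4668 - 105*√2) ≈ 138.8*I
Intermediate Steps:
I = 2*√2 (I = √8 = 2*√2 ≈ 2.8284)
j(f) = 2*f*(-26 + 2*√2) (j(f) = (f + f)*(2*√2 - 26) = (2*f)*(-26 + 2*√2) = 2*f*(-26 + 2*√2))
√(-24132 + j((-67 - 27) - 11)) = √(-24132 + 4*((-67 - 27) - 11)*(-13 + √2)) = √(-24132 + 4*(-94 - 11)*(-13 + √2)) = √(-24132 + 4*(-105)*(-13 + √2)) = √(-24132 + (5460 - 420*√2)) = √(-18672 - 420*√2)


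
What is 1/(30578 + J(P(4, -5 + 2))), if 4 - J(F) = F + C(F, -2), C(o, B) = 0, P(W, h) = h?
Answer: 1/30585 ≈ 3.2696e-5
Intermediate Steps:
J(F) = 4 - F (J(F) = 4 - (F + 0) = 4 - F)
1/(30578 + J(P(4, -5 + 2))) = 1/(30578 + (4 - (-5 + 2))) = 1/(30578 + (4 - 1*(-3))) = 1/(30578 + (4 + 3)) = 1/(30578 + 7) = 1/30585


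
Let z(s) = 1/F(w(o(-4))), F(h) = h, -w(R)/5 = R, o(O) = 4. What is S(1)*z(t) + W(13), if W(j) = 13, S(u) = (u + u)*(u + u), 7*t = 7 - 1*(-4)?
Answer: 64/5 ≈ 12.800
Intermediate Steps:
t = 11/7 (t = (7 - 1*(-4))/7 = (7 + 4)/7 = (1/7)*11 = 11/7 ≈ 1.5714)
S(u) = 4*u**2 (S(u) = (2*u)*(2*u) = 4*u**2)
w(R) = -5*R
z(s) = -1/20 (z(s) = 1/(-5*4) = 1/(-20) = -1/20)
S(1)*z(t) + W(13) = (4*1**2)*(-1/20) + 13 = (4*1)*(-1/20) + 13 = 4*(-1/20) + 13 = -1/5 + 13 = 64/5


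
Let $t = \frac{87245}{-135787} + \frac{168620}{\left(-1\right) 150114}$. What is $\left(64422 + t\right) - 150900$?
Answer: $- \frac{881381438026537}{10191764859} \approx -86480.0$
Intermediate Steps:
$t = - \frac{17996549935}{10191764859}$ ($t = 87245 \left(- \frac{1}{135787}\right) + \frac{168620}{-150114} = - \frac{87245}{135787} + 168620 \left(- \frac{1}{150114}\right) = - \frac{87245}{135787} - \frac{84310}{75057} = - \frac{17996549935}{10191764859} \approx -1.7658$)
$\left(64422 + t\right) - 150900 = \left(64422 - \frac{17996549935}{10191764859}\right) - 150900 = \frac{656555879196563}{10191764859} - 150900 = - \frac{881381438026537}{10191764859}$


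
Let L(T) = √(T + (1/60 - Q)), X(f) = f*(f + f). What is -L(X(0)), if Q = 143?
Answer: -I*√128685/30 ≈ -11.958*I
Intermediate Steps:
X(f) = 2*f² (X(f) = f*(2*f) = 2*f²)
L(T) = √(-8579/60 + T) (L(T) = √(T + (1/60 - 1*143)) = √(T + (1/60 - 143)) = √(T - 8579/60) = √(-8579/60 + T))
-L(X(0)) = -√(-128685 + 900*(2*0²))/30 = -√(-128685 + 900*(2*0))/30 = -√(-128685 + 900*0)/30 = -√(-128685 + 0)/30 = -√(-128685)/30 = -I*√128685/30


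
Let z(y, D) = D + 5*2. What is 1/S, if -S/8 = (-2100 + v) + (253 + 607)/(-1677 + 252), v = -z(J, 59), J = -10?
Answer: 285/4946696 ≈ 5.7614e-5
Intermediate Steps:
z(y, D) = 10 + D (z(y, D) = D + 10 = 10 + D)
v = -69 (v = -(10 + 59) = -1*69 = -69)
S = 4946696/285 (S = -8*((-2100 - 69) + (253 + 607)/(-1677 + 252)) = -8*(-2169 + 860/(-1425)) = -8*(-2169 + 860*(-1/1425)) = -8*(-2169 - 172/285) = -8*(-618337/285) = 4946696/285 ≈ 17357.)
1/S = 1/(4946696/285) = 285/4946696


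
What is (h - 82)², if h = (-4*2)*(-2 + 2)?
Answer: 6724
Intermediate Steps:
h = 0 (h = -8*0 = 0)
(h - 82)² = (0 - 82)² = (-82)² = 6724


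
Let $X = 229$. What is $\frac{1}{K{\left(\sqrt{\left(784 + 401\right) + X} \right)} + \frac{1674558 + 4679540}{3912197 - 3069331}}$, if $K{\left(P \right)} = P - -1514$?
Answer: $\frac{270234054353563}{410920432090831875} - \frac{177605773489 \sqrt{1414}}{410920432090831875} \approx 0.00064138$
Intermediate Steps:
$K{\left(P \right)} = 1514 + P$ ($K{\left(P \right)} = P + 1514 = 1514 + P$)
$\frac{1}{K{\left(\sqrt{\left(784 + 401\right) + X} \right)} + \frac{1674558 + 4679540}{3912197 - 3069331}} = \frac{1}{\left(1514 + \sqrt{\left(784 + 401\right) + 229}\right) + \frac{1674558 + 4679540}{3912197 - 3069331}} = \frac{1}{\left(1514 + \sqrt{1185 + 229}\right) + \frac{6354098}{842866}} = \frac{1}{\left(1514 + \sqrt{1414}\right) + 6354098 \cdot \frac{1}{842866}} = \frac{1}{\left(1514 + \sqrt{1414}\right) + \frac{3177049}{421433}} = \frac{1}{\frac{641226611}{421433} + \sqrt{1414}}$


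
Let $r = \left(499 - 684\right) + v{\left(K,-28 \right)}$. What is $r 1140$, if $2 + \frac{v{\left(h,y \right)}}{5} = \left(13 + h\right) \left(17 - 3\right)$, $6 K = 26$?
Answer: $1160900$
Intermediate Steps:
$K = \frac{13}{3}$ ($K = \frac{1}{6} \cdot 26 = \frac{13}{3} \approx 4.3333$)
$v{\left(h,y \right)} = 900 + 70 h$ ($v{\left(h,y \right)} = -10 + 5 \left(13 + h\right) \left(17 - 3\right) = -10 + 5 \left(13 + h\right) 14 = -10 + 5 \left(182 + 14 h\right) = -10 + \left(910 + 70 h\right) = 900 + 70 h$)
$r = \frac{3055}{3}$ ($r = \left(499 - 684\right) + \left(900 + 70 \cdot \frac{13}{3}\right) = -185 + \left(900 + \frac{910}{3}\right) = -185 + \frac{3610}{3} = \frac{3055}{3} \approx 1018.3$)
$r 1140 = \frac{3055}{3} \cdot 1140 = 1160900$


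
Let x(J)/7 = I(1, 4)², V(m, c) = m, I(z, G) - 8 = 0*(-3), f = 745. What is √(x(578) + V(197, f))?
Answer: √645 ≈ 25.397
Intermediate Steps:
I(z, G) = 8 (I(z, G) = 8 + 0*(-3) = 8 + 0 = 8)
x(J) = 448 (x(J) = 7*8² = 7*64 = 448)
√(x(578) + V(197, f)) = √(448 + 197) = √645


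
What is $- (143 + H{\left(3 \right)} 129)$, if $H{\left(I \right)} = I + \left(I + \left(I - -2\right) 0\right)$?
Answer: $-917$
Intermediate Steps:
$H{\left(I \right)} = 2 I$ ($H{\left(I \right)} = I + \left(I + \left(I + 2\right) 0\right) = I + \left(I + \left(2 + I\right) 0\right) = I + \left(I + 0\right) = I + I = 2 I$)
$- (143 + H{\left(3 \right)} 129) = - (143 + 2 \cdot 3 \cdot 129) = - (143 + 6 \cdot 129) = - (143 + 774) = \left(-1\right) 917 = -917$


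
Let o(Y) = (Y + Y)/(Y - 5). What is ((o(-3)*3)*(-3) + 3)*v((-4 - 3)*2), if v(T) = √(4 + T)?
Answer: -15*I*√10/4 ≈ -11.859*I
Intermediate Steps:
o(Y) = 2*Y/(-5 + Y) (o(Y) = (2*Y)/(-5 + Y) = 2*Y/(-5 + Y))
((o(-3)*3)*(-3) + 3)*v((-4 - 3)*2) = (((2*(-3)/(-5 - 3))*3)*(-3) + 3)*√(4 + (-4 - 3)*2) = (((2*(-3)/(-8))*3)*(-3) + 3)*√(4 - 7*2) = (((2*(-3)*(-⅛))*3)*(-3) + 3)*√(4 - 14) = (((¾)*3)*(-3) + 3)*√(-10) = ((9/4)*(-3) + 3)*(I*√10) = (-27/4 + 3)*(I*√10) = -15*I*√10/4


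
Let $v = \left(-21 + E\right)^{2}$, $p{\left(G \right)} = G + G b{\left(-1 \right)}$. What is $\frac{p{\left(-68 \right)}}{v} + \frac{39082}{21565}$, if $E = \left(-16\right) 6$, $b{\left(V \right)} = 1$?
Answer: $\frac{532060658}{295203285} \approx 1.8024$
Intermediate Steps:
$E = -96$
$p{\left(G \right)} = 2 G$ ($p{\left(G \right)} = G + G 1 = G + G = 2 G$)
$v = 13689$ ($v = \left(-21 - 96\right)^{2} = \left(-117\right)^{2} = 13689$)
$\frac{p{\left(-68 \right)}}{v} + \frac{39082}{21565} = \frac{2 \left(-68\right)}{13689} + \frac{39082}{21565} = \left(-136\right) \frac{1}{13689} + 39082 \cdot \frac{1}{21565} = - \frac{136}{13689} + \frac{39082}{21565} = \frac{532060658}{295203285}$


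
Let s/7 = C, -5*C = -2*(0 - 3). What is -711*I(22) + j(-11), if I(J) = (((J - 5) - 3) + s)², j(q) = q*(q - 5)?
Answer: -553024/25 ≈ -22121.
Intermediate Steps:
C = -6/5 (C = -(-2)*(0 - 3)/5 = -(-2)*(-3)/5 = -⅕*6 = -6/5 ≈ -1.2000)
s = -42/5 (s = 7*(-6/5) = -42/5 ≈ -8.4000)
j(q) = q*(-5 + q)
I(J) = (-82/5 + J)² (I(J) = (((J - 5) - 3) - 42/5)² = (((-5 + J) - 3) - 42/5)² = ((-8 + J) - 42/5)² = (-82/5 + J)²)
-711*I(22) + j(-11) = -711*(-82 + 5*22)²/25 - 11*(-5 - 11) = -711*(-82 + 110)²/25 - 11*(-16) = -711*28²/25 + 176 = -711*784/25 + 176 = -557424/25 + 176 = -553024/25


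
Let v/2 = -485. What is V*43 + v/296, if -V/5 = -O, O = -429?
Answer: -13651265/148 ≈ -92238.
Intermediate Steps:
v = -970 (v = 2*(-485) = -970)
V = -2145 (V = -(-5)*(-429) = -5*429 = -2145)
V*43 + v/296 = -2145*43 - 970/296 = -92235 - 970*1/296 = -92235 - 485/148 = -13651265/148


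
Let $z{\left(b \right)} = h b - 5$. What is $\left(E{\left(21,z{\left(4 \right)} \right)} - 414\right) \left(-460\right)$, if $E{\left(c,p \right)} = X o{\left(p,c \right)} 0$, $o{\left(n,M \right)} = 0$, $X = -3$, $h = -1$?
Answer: $190440$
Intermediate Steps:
$z{\left(b \right)} = -5 - b$ ($z{\left(b \right)} = - b - 5 = -5 - b$)
$E{\left(c,p \right)} = 0$ ($E{\left(c,p \right)} = \left(-3\right) 0 \cdot 0 = 0 \cdot 0 = 0$)
$\left(E{\left(21,z{\left(4 \right)} \right)} - 414\right) \left(-460\right) = \left(0 - 414\right) \left(-460\right) = \left(-414\right) \left(-460\right) = 190440$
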